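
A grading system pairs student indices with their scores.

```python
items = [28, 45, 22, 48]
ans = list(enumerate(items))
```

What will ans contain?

Step 1: enumerate pairs each element with its index:
  (0, 28)
  (1, 45)
  (2, 22)
  (3, 48)
Therefore ans = [(0, 28), (1, 45), (2, 22), (3, 48)].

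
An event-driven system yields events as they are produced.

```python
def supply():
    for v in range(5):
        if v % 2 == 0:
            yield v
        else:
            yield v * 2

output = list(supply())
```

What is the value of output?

Step 1: For each v in range(5), yield v if even, else v*2:
  v=0 (even): yield 0
  v=1 (odd): yield 1*2 = 2
  v=2 (even): yield 2
  v=3 (odd): yield 3*2 = 6
  v=4 (even): yield 4
Therefore output = [0, 2, 2, 6, 4].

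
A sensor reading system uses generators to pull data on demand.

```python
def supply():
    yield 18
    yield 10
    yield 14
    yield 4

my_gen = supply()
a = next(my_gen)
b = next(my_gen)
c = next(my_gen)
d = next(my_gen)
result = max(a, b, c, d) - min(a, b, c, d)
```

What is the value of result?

Step 1: Create generator and consume all values:
  a = next(my_gen) = 18
  b = next(my_gen) = 10
  c = next(my_gen) = 14
  d = next(my_gen) = 4
Step 2: max = 18, min = 4, result = 18 - 4 = 14.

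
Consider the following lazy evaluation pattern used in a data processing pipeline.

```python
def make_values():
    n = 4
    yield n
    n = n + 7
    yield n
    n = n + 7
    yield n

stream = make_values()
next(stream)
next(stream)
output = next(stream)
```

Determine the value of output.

Step 1: Trace through generator execution:
  Yield 1: n starts at 4, yield 4
  Yield 2: n = 4 + 7 = 11, yield 11
  Yield 3: n = 11 + 7 = 18, yield 18
Step 2: First next() gets 4, second next() gets the second value, third next() yields 18.
Therefore output = 18.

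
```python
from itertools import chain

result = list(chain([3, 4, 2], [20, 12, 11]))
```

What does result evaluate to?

Step 1: chain() concatenates iterables: [3, 4, 2] + [20, 12, 11].
Therefore result = [3, 4, 2, 20, 12, 11].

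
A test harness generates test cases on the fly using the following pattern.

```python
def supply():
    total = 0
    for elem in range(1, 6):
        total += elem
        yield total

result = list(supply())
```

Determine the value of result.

Step 1: Generator accumulates running sum:
  elem=1: total = 1, yield 1
  elem=2: total = 3, yield 3
  elem=3: total = 6, yield 6
  elem=4: total = 10, yield 10
  elem=5: total = 15, yield 15
Therefore result = [1, 3, 6, 10, 15].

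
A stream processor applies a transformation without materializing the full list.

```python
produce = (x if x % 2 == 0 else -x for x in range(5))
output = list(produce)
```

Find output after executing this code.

Step 1: For each x in range(5), yield x if even, else -x:
  x=0: even, yield 0
  x=1: odd, yield -1
  x=2: even, yield 2
  x=3: odd, yield -3
  x=4: even, yield 4
Therefore output = [0, -1, 2, -3, 4].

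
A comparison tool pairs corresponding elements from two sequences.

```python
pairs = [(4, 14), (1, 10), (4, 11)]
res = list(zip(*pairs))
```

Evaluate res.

Step 1: zip(*pairs) transposes: unzips [(4, 14), (1, 10), (4, 11)] into separate sequences.
Step 2: First elements: (4, 1, 4), second elements: (14, 10, 11).
Therefore res = [(4, 1, 4), (14, 10, 11)].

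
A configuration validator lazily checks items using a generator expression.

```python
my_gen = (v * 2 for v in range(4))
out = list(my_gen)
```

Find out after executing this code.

Step 1: For each v in range(4), compute v*2:
  v=0: 0*2 = 0
  v=1: 1*2 = 2
  v=2: 2*2 = 4
  v=3: 3*2 = 6
Therefore out = [0, 2, 4, 6].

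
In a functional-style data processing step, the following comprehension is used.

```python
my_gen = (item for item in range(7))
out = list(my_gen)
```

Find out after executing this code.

Step 1: Generator expression iterates range(7): [0, 1, 2, 3, 4, 5, 6].
Step 2: list() collects all values.
Therefore out = [0, 1, 2, 3, 4, 5, 6].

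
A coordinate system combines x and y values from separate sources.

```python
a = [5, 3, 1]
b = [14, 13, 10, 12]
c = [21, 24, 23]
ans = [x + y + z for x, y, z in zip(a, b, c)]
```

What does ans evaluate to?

Step 1: zip three lists (truncates to shortest, len=3):
  5 + 14 + 21 = 40
  3 + 13 + 24 = 40
  1 + 10 + 23 = 34
Therefore ans = [40, 40, 34].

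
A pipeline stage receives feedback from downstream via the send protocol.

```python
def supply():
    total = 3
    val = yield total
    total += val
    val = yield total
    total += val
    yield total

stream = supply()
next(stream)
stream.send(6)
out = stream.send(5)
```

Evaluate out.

Step 1: next() -> yield total=3.
Step 2: send(6) -> val=6, total = 3+6 = 9, yield 9.
Step 3: send(5) -> val=5, total = 9+5 = 14, yield 14.
Therefore out = 14.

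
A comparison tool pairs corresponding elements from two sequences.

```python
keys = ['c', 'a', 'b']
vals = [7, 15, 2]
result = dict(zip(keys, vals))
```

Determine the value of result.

Step 1: zip pairs keys with values:
  'c' -> 7
  'a' -> 15
  'b' -> 2
Therefore result = {'c': 7, 'a': 15, 'b': 2}.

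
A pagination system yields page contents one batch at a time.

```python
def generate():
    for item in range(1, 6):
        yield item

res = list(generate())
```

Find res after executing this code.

Step 1: The generator yields each value from range(1, 6).
Step 2: list() consumes all yields: [1, 2, 3, 4, 5].
Therefore res = [1, 2, 3, 4, 5].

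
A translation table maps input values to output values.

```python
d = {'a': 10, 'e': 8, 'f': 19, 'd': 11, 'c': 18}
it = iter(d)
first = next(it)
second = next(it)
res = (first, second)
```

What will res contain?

Step 1: iter(d) iterates over keys: ['a', 'e', 'f', 'd', 'c'].
Step 2: first = next(it) = 'a', second = next(it) = 'e'.
Therefore res = ('a', 'e').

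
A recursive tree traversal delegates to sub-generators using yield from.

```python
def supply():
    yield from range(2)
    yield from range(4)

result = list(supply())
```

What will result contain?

Step 1: Trace yields in order:
  yield 0
  yield 1
  yield 0
  yield 1
  yield 2
  yield 3
Therefore result = [0, 1, 0, 1, 2, 3].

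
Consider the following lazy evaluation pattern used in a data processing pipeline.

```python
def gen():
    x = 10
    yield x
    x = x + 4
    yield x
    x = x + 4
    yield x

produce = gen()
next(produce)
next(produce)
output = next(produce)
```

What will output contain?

Step 1: Trace through generator execution:
  Yield 1: x starts at 10, yield 10
  Yield 2: x = 10 + 4 = 14, yield 14
  Yield 3: x = 14 + 4 = 18, yield 18
Step 2: First next() gets 10, second next() gets the second value, third next() yields 18.
Therefore output = 18.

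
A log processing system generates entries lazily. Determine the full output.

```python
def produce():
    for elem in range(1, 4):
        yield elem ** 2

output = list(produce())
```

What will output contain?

Step 1: For each elem in range(1, 4), yield elem**2:
  elem=1: yield 1**2 = 1
  elem=2: yield 2**2 = 4
  elem=3: yield 3**2 = 9
Therefore output = [1, 4, 9].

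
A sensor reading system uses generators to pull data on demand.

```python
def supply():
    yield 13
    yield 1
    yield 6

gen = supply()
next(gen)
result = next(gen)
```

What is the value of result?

Step 1: supply() creates a generator.
Step 2: next(gen) yields 13 (consumed and discarded).
Step 3: next(gen) yields 1, assigned to result.
Therefore result = 1.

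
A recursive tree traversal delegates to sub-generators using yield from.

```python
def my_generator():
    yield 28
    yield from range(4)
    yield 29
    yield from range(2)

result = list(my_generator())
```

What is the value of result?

Step 1: Trace yields in order:
  yield 28
  yield 0
  yield 1
  yield 2
  yield 3
  yield 29
  yield 0
  yield 1
Therefore result = [28, 0, 1, 2, 3, 29, 0, 1].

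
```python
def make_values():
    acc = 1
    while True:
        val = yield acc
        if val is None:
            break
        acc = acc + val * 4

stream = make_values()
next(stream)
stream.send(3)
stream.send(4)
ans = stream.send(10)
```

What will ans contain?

Step 1: next() -> yield acc=1.
Step 2: send(3) -> val=3, acc = 1 + 3*4 = 13, yield 13.
Step 3: send(4) -> val=4, acc = 13 + 4*4 = 29, yield 29.
Step 4: send(10) -> val=10, acc = 29 + 10*4 = 69, yield 69.
Therefore ans = 69.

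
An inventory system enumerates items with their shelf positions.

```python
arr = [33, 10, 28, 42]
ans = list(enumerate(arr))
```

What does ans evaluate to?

Step 1: enumerate pairs each element with its index:
  (0, 33)
  (1, 10)
  (2, 28)
  (3, 42)
Therefore ans = [(0, 33), (1, 10), (2, 28), (3, 42)].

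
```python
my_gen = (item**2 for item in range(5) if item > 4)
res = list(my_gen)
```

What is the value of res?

Step 1: For range(5), keep item > 4, then square:
  item=0: 0 <= 4, excluded
  item=1: 1 <= 4, excluded
  item=2: 2 <= 4, excluded
  item=3: 3 <= 4, excluded
  item=4: 4 <= 4, excluded
Therefore res = [].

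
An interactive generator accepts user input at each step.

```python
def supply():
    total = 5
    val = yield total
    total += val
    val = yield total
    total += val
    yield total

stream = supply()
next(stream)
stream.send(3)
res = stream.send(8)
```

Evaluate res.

Step 1: next() -> yield total=5.
Step 2: send(3) -> val=3, total = 5+3 = 8, yield 8.
Step 3: send(8) -> val=8, total = 8+8 = 16, yield 16.
Therefore res = 16.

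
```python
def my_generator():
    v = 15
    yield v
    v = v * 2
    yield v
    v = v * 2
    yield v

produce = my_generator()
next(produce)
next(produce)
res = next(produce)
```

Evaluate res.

Step 1: Trace through generator execution:
  Yield 1: v starts at 15, yield 15
  Yield 2: v = 15 * 2 = 30, yield 30
  Yield 3: v = 30 * 2 = 60, yield 60
Step 2: First next() gets 15, second next() gets the second value, third next() yields 60.
Therefore res = 60.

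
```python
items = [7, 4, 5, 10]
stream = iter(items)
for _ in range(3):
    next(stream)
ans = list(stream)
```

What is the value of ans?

Step 1: Create iterator over [7, 4, 5, 10].
Step 2: Advance 3 positions (consuming [7, 4, 5]).
Step 3: list() collects remaining elements: [10].
Therefore ans = [10].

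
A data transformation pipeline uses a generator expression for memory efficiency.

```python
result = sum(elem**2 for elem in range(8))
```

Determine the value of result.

Step 1: Compute elem**2 for each elem in range(8):
  elem=0: 0**2 = 0
  elem=1: 1**2 = 1
  elem=2: 2**2 = 4
  elem=3: 3**2 = 9
  elem=4: 4**2 = 16
  elem=5: 5**2 = 25
  elem=6: 6**2 = 36
  elem=7: 7**2 = 49
Step 2: sum = 0 + 1 + 4 + 9 + 16 + 25 + 36 + 49 = 140.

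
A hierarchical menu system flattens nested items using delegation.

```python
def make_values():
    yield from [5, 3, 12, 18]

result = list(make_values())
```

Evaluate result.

Step 1: yield from delegates to the iterable, yielding each element.
Step 2: Collected values: [5, 3, 12, 18].
Therefore result = [5, 3, 12, 18].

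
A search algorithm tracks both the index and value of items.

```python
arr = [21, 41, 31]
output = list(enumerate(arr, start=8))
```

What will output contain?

Step 1: enumerate with start=8:
  (8, 21)
  (9, 41)
  (10, 31)
Therefore output = [(8, 21), (9, 41), (10, 31)].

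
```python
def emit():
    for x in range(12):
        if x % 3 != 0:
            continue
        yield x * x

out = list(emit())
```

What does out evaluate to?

Step 1: Only yield x**2 when x is divisible by 3:
  x=0: 0 % 3 == 0, yield 0**2 = 0
  x=3: 3 % 3 == 0, yield 3**2 = 9
  x=6: 6 % 3 == 0, yield 6**2 = 36
  x=9: 9 % 3 == 0, yield 9**2 = 81
Therefore out = [0, 9, 36, 81].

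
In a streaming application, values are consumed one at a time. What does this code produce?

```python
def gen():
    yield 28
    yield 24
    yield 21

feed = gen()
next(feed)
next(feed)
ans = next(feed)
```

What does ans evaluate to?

Step 1: gen() creates a generator.
Step 2: next(feed) yields 28 (consumed and discarded).
Step 3: next(feed) yields 24 (consumed and discarded).
Step 4: next(feed) yields 21, assigned to ans.
Therefore ans = 21.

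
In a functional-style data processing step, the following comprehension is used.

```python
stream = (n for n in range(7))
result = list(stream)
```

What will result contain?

Step 1: Generator expression iterates range(7): [0, 1, 2, 3, 4, 5, 6].
Step 2: list() collects all values.
Therefore result = [0, 1, 2, 3, 4, 5, 6].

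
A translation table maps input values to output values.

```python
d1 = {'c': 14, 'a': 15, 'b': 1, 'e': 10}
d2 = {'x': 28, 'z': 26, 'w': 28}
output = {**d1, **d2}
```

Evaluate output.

Step 1: Merge d1 and d2 (d2 values override on key conflicts).
Step 2: d1 has keys ['c', 'a', 'b', 'e'], d2 has keys ['x', 'z', 'w'].
Therefore output = {'c': 14, 'a': 15, 'b': 1, 'e': 10, 'x': 28, 'z': 26, 'w': 28}.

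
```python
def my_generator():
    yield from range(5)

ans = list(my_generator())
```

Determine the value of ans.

Step 1: yield from delegates to the iterable, yielding each element.
Step 2: Collected values: [0, 1, 2, 3, 4].
Therefore ans = [0, 1, 2, 3, 4].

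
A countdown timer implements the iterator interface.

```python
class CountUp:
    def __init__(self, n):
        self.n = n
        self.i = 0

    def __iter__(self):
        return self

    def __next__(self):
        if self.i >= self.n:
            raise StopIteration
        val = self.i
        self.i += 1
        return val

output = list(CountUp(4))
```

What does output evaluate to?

Step 1: CountUp(4) creates an iterator counting 0 to 3.
Step 2: list() consumes all values: [0, 1, 2, 3].
Therefore output = [0, 1, 2, 3].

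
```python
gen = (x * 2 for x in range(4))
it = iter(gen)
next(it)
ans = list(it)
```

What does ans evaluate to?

Step 1: Generator produces [0, 2, 4, 6].
Step 2: next(it) consumes first element (0).
Step 3: list(it) collects remaining: [2, 4, 6].
Therefore ans = [2, 4, 6].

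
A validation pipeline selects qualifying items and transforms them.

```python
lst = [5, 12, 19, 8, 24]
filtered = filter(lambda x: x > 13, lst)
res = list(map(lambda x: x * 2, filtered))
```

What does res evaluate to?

Step 1: Filter lst for elements > 13:
  5: removed
  12: removed
  19: kept
  8: removed
  24: kept
Step 2: Map x * 2 on filtered [19, 24]:
  19 -> 38
  24 -> 48
Therefore res = [38, 48].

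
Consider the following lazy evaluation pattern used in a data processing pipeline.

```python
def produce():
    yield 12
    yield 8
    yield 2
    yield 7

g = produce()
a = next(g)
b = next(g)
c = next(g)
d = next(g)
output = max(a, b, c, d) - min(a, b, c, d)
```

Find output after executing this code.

Step 1: Create generator and consume all values:
  a = next(g) = 12
  b = next(g) = 8
  c = next(g) = 2
  d = next(g) = 7
Step 2: max = 12, min = 2, output = 12 - 2 = 10.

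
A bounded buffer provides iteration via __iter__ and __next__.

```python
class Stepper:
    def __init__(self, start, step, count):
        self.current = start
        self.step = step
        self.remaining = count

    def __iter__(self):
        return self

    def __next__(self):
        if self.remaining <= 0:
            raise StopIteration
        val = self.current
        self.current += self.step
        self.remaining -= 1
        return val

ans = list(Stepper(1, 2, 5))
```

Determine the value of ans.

Step 1: Stepper starts at 1, increments by 2, for 5 steps:
  Yield 1, then current += 2
  Yield 3, then current += 2
  Yield 5, then current += 2
  Yield 7, then current += 2
  Yield 9, then current += 2
Therefore ans = [1, 3, 5, 7, 9].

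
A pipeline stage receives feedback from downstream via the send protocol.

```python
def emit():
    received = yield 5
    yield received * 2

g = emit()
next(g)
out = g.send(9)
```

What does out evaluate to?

Step 1: next(g) advances to first yield, producing 5.
Step 2: send(9) resumes, received = 9.
Step 3: yield received * 2 = 9 * 2 = 18.
Therefore out = 18.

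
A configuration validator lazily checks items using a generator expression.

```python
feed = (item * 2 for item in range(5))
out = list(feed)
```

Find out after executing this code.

Step 1: For each item in range(5), compute item*2:
  item=0: 0*2 = 0
  item=1: 1*2 = 2
  item=2: 2*2 = 4
  item=3: 3*2 = 6
  item=4: 4*2 = 8
Therefore out = [0, 2, 4, 6, 8].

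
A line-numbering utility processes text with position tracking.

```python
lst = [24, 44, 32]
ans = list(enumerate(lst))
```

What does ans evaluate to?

Step 1: enumerate pairs each element with its index:
  (0, 24)
  (1, 44)
  (2, 32)
Therefore ans = [(0, 24), (1, 44), (2, 32)].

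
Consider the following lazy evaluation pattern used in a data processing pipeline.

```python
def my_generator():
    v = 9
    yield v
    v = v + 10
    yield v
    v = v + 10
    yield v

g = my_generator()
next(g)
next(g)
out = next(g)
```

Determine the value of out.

Step 1: Trace through generator execution:
  Yield 1: v starts at 9, yield 9
  Yield 2: v = 9 + 10 = 19, yield 19
  Yield 3: v = 19 + 10 = 29, yield 29
Step 2: First next() gets 9, second next() gets the second value, third next() yields 29.
Therefore out = 29.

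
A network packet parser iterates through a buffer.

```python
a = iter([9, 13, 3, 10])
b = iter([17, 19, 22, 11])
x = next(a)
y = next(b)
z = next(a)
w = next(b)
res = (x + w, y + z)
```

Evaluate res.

Step 1: a iterates [9, 13, 3, 10], b iterates [17, 19, 22, 11].
Step 2: x = next(a) = 9, y = next(b) = 17.
Step 3: z = next(a) = 13, w = next(b) = 19.
Step 4: res = (9 + 19, 17 + 13) = (28, 30).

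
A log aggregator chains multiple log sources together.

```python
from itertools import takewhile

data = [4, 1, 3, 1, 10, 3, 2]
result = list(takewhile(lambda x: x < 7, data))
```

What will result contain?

Step 1: takewhile stops at first element >= 7:
  4 < 7: take
  1 < 7: take
  3 < 7: take
  1 < 7: take
  10 >= 7: stop
Therefore result = [4, 1, 3, 1].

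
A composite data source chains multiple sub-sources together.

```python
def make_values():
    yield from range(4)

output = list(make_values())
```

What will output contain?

Step 1: yield from delegates to the iterable, yielding each element.
Step 2: Collected values: [0, 1, 2, 3].
Therefore output = [0, 1, 2, 3].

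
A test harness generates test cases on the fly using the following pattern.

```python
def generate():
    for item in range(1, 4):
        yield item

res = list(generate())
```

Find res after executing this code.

Step 1: The generator yields each value from range(1, 4).
Step 2: list() consumes all yields: [1, 2, 3].
Therefore res = [1, 2, 3].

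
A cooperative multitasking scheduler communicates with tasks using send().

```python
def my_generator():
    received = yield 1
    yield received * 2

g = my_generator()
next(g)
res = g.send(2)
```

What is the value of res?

Step 1: next(g) advances to first yield, producing 1.
Step 2: send(2) resumes, received = 2.
Step 3: yield received * 2 = 2 * 2 = 4.
Therefore res = 4.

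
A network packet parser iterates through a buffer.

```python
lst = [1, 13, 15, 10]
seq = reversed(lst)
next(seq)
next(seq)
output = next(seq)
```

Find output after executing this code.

Step 1: reversed([1, 13, 15, 10]) gives iterator: [10, 15, 13, 1].
Step 2: First next() = 10, second next() = 15.
Step 3: Third next() = 13.
Therefore output = 13.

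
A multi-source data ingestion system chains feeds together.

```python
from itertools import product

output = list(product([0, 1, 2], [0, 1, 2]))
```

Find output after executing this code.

Step 1: product([0, 1, 2], [0, 1, 2]) gives all pairs:
  (0, 0)
  (0, 1)
  (0, 2)
  (1, 0)
  (1, 1)
  (1, 2)
  (2, 0)
  (2, 1)
  (2, 2)
Therefore output = [(0, 0), (0, 1), (0, 2), (1, 0), (1, 1), (1, 2), (2, 0), (2, 1), (2, 2)].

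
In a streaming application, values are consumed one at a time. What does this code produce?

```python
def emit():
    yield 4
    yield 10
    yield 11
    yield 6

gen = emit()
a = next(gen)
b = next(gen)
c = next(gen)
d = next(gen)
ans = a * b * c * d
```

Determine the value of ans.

Step 1: Create generator and consume all values:
  a = next(gen) = 4
  b = next(gen) = 10
  c = next(gen) = 11
  d = next(gen) = 6
Step 2: ans = 4 * 10 * 11 * 6 = 2640.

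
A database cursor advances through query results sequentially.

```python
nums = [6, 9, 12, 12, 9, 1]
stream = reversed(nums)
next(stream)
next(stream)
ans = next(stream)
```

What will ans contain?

Step 1: reversed([6, 9, 12, 12, 9, 1]) gives iterator: [1, 9, 12, 12, 9, 6].
Step 2: First next() = 1, second next() = 9.
Step 3: Third next() = 12.
Therefore ans = 12.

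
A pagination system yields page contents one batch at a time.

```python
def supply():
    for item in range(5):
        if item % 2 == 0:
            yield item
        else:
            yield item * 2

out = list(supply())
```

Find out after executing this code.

Step 1: For each item in range(5), yield item if even, else item*2:
  item=0 (even): yield 0
  item=1 (odd): yield 1*2 = 2
  item=2 (even): yield 2
  item=3 (odd): yield 3*2 = 6
  item=4 (even): yield 4
Therefore out = [0, 2, 2, 6, 4].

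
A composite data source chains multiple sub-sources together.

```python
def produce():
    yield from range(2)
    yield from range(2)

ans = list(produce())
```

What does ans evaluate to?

Step 1: Trace yields in order:
  yield 0
  yield 1
  yield 0
  yield 1
Therefore ans = [0, 1, 0, 1].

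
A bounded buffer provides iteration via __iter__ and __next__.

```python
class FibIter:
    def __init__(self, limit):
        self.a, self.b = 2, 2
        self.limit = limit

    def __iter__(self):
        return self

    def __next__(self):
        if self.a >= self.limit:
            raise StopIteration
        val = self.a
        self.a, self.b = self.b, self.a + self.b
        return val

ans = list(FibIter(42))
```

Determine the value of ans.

Step 1: Fibonacci-like sequence (a=2, b=2) until >= 42:
  Yield 2, then a,b = 2,4
  Yield 2, then a,b = 4,6
  Yield 4, then a,b = 6,10
  Yield 6, then a,b = 10,16
  Yield 10, then a,b = 16,26
  Yield 16, then a,b = 26,42
  Yield 26, then a,b = 42,68
Step 2: 42 >= 42, stop.
Therefore ans = [2, 2, 4, 6, 10, 16, 26].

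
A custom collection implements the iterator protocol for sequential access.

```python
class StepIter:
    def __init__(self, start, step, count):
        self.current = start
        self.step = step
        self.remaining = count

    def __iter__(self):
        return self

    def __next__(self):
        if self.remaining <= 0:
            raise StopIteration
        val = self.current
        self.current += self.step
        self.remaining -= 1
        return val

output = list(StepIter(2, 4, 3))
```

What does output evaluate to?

Step 1: StepIter starts at 2, increments by 4, for 3 steps:
  Yield 2, then current += 4
  Yield 6, then current += 4
  Yield 10, then current += 4
Therefore output = [2, 6, 10].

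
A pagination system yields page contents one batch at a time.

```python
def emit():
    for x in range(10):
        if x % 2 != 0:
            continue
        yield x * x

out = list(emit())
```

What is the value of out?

Step 1: Only yield x**2 when x is divisible by 2:
  x=0: 0 % 2 == 0, yield 0**2 = 0
  x=2: 2 % 2 == 0, yield 2**2 = 4
  x=4: 4 % 2 == 0, yield 4**2 = 16
  x=6: 6 % 2 == 0, yield 6**2 = 36
  x=8: 8 % 2 == 0, yield 8**2 = 64
Therefore out = [0, 4, 16, 36, 64].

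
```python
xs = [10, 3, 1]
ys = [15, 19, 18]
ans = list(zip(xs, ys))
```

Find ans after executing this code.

Step 1: zip pairs elements at same index:
  Index 0: (10, 15)
  Index 1: (3, 19)
  Index 2: (1, 18)
Therefore ans = [(10, 15), (3, 19), (1, 18)].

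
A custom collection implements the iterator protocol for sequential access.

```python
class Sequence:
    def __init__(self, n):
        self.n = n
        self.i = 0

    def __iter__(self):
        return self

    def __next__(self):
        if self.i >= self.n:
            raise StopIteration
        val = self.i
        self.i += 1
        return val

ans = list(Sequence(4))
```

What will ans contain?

Step 1: Sequence(4) creates an iterator counting 0 to 3.
Step 2: list() consumes all values: [0, 1, 2, 3].
Therefore ans = [0, 1, 2, 3].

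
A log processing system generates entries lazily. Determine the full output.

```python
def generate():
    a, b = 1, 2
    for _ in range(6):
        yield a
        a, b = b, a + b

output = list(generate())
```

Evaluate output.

Step 1: Fibonacci-like sequence starting with a=1, b=2:
  Iteration 1: yield a=1, then a,b = 2,3
  Iteration 2: yield a=2, then a,b = 3,5
  Iteration 3: yield a=3, then a,b = 5,8
  Iteration 4: yield a=5, then a,b = 8,13
  Iteration 5: yield a=8, then a,b = 13,21
  Iteration 6: yield a=13, then a,b = 21,34
Therefore output = [1, 2, 3, 5, 8, 13].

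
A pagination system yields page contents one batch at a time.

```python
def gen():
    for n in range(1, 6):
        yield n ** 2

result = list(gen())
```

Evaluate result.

Step 1: For each n in range(1, 6), yield n**2:
  n=1: yield 1**2 = 1
  n=2: yield 2**2 = 4
  n=3: yield 3**2 = 9
  n=4: yield 4**2 = 16
  n=5: yield 5**2 = 25
Therefore result = [1, 4, 9, 16, 25].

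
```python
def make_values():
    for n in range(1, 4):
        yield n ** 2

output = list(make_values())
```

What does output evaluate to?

Step 1: For each n in range(1, 4), yield n**2:
  n=1: yield 1**2 = 1
  n=2: yield 2**2 = 4
  n=3: yield 3**2 = 9
Therefore output = [1, 4, 9].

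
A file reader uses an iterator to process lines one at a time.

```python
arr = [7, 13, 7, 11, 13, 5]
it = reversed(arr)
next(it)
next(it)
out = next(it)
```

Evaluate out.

Step 1: reversed([7, 13, 7, 11, 13, 5]) gives iterator: [5, 13, 11, 7, 13, 7].
Step 2: First next() = 5, second next() = 13.
Step 3: Third next() = 11.
Therefore out = 11.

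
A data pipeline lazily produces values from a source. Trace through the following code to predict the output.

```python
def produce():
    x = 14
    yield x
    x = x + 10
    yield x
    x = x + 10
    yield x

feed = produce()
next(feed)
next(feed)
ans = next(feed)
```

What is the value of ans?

Step 1: Trace through generator execution:
  Yield 1: x starts at 14, yield 14
  Yield 2: x = 14 + 10 = 24, yield 24
  Yield 3: x = 24 + 10 = 34, yield 34
Step 2: First next() gets 14, second next() gets the second value, third next() yields 34.
Therefore ans = 34.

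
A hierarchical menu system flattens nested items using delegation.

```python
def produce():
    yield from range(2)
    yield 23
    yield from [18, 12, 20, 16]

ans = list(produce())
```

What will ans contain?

Step 1: Trace yields in order:
  yield 0
  yield 1
  yield 23
  yield 18
  yield 12
  yield 20
  yield 16
Therefore ans = [0, 1, 23, 18, 12, 20, 16].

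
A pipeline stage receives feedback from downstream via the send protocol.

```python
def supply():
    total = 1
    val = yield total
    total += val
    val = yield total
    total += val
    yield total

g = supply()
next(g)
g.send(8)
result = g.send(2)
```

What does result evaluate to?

Step 1: next() -> yield total=1.
Step 2: send(8) -> val=8, total = 1+8 = 9, yield 9.
Step 3: send(2) -> val=2, total = 9+2 = 11, yield 11.
Therefore result = 11.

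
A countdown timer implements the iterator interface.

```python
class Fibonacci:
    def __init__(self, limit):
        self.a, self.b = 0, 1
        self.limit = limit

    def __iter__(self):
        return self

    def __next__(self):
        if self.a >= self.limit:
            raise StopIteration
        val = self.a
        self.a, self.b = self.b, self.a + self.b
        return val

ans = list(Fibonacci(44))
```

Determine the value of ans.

Step 1: Fibonacci-like sequence (a=0, b=1) until >= 44:
  Yield 0, then a,b = 1,1
  Yield 1, then a,b = 1,2
  Yield 1, then a,b = 2,3
  Yield 2, then a,b = 3,5
  Yield 3, then a,b = 5,8
  Yield 5, then a,b = 8,13
  Yield 8, then a,b = 13,21
  Yield 13, then a,b = 21,34
  Yield 21, then a,b = 34,55
  Yield 34, then a,b = 55,89
Step 2: 55 >= 44, stop.
Therefore ans = [0, 1, 1, 2, 3, 5, 8, 13, 21, 34].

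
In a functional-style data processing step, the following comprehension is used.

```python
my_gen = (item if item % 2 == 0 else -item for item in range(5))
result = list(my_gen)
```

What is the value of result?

Step 1: For each item in range(5), yield item if even, else -item:
  item=0: even, yield 0
  item=1: odd, yield -1
  item=2: even, yield 2
  item=3: odd, yield -3
  item=4: even, yield 4
Therefore result = [0, -1, 2, -3, 4].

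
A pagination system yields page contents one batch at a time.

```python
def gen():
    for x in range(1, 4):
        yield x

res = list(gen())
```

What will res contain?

Step 1: The generator yields each value from range(1, 4).
Step 2: list() consumes all yields: [1, 2, 3].
Therefore res = [1, 2, 3].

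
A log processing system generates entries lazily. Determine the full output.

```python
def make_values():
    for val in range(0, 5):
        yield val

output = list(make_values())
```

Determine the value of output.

Step 1: The generator yields each value from range(0, 5).
Step 2: list() consumes all yields: [0, 1, 2, 3, 4].
Therefore output = [0, 1, 2, 3, 4].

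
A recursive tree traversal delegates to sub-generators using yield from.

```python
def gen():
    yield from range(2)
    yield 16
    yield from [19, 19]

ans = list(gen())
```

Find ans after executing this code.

Step 1: Trace yields in order:
  yield 0
  yield 1
  yield 16
  yield 19
  yield 19
Therefore ans = [0, 1, 16, 19, 19].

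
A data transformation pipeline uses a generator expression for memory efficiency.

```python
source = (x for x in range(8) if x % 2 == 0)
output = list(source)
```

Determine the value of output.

Step 1: Filter range(8) keeping only even values:
  x=0: even, included
  x=1: odd, excluded
  x=2: even, included
  x=3: odd, excluded
  x=4: even, included
  x=5: odd, excluded
  x=6: even, included
  x=7: odd, excluded
Therefore output = [0, 2, 4, 6].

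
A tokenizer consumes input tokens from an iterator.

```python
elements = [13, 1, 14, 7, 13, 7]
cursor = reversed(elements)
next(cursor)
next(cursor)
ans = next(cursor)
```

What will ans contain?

Step 1: reversed([13, 1, 14, 7, 13, 7]) gives iterator: [7, 13, 7, 14, 1, 13].
Step 2: First next() = 7, second next() = 13.
Step 3: Third next() = 7.
Therefore ans = 7.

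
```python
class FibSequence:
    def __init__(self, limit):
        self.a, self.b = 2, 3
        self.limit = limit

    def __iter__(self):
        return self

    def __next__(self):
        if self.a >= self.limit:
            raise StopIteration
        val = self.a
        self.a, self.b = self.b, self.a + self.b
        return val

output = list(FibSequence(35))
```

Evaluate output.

Step 1: Fibonacci-like sequence (a=2, b=3) until >= 35:
  Yield 2, then a,b = 3,5
  Yield 3, then a,b = 5,8
  Yield 5, then a,b = 8,13
  Yield 8, then a,b = 13,21
  Yield 13, then a,b = 21,34
  Yield 21, then a,b = 34,55
  Yield 34, then a,b = 55,89
Step 2: 55 >= 35, stop.
Therefore output = [2, 3, 5, 8, 13, 21, 34].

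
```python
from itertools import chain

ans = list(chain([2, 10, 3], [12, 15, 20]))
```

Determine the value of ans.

Step 1: chain() concatenates iterables: [2, 10, 3] + [12, 15, 20].
Therefore ans = [2, 10, 3, 12, 15, 20].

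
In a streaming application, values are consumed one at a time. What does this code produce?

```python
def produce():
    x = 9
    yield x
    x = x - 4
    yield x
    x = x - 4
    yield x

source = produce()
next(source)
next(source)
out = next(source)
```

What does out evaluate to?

Step 1: Trace through generator execution:
  Yield 1: x starts at 9, yield 9
  Yield 2: x = 9 - 4 = 5, yield 5
  Yield 3: x = 5 - 4 = 1, yield 1
Step 2: First next() gets 9, second next() gets the second value, third next() yields 1.
Therefore out = 1.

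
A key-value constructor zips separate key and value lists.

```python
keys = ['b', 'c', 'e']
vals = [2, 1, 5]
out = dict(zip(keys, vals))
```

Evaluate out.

Step 1: zip pairs keys with values:
  'b' -> 2
  'c' -> 1
  'e' -> 5
Therefore out = {'b': 2, 'c': 1, 'e': 5}.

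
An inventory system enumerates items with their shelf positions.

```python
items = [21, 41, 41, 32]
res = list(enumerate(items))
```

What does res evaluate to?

Step 1: enumerate pairs each element with its index:
  (0, 21)
  (1, 41)
  (2, 41)
  (3, 32)
Therefore res = [(0, 21), (1, 41), (2, 41), (3, 32)].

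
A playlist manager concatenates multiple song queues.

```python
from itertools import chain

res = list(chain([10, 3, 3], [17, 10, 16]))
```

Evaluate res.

Step 1: chain() concatenates iterables: [10, 3, 3] + [17, 10, 16].
Therefore res = [10, 3, 3, 17, 10, 16].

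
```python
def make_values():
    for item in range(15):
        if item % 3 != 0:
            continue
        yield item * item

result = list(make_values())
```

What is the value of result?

Step 1: Only yield item**2 when item is divisible by 3:
  item=0: 0 % 3 == 0, yield 0**2 = 0
  item=3: 3 % 3 == 0, yield 3**2 = 9
  item=6: 6 % 3 == 0, yield 6**2 = 36
  item=9: 9 % 3 == 0, yield 9**2 = 81
  item=12: 12 % 3 == 0, yield 12**2 = 144
Therefore result = [0, 9, 36, 81, 144].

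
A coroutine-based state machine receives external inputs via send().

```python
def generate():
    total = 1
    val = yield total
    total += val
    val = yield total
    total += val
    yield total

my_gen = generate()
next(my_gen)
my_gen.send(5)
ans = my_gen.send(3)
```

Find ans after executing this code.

Step 1: next() -> yield total=1.
Step 2: send(5) -> val=5, total = 1+5 = 6, yield 6.
Step 3: send(3) -> val=3, total = 6+3 = 9, yield 9.
Therefore ans = 9.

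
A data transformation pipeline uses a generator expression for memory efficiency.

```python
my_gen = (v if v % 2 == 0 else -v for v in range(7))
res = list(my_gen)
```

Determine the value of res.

Step 1: For each v in range(7), yield v if even, else -v:
  v=0: even, yield 0
  v=1: odd, yield -1
  v=2: even, yield 2
  v=3: odd, yield -3
  v=4: even, yield 4
  v=5: odd, yield -5
  v=6: even, yield 6
Therefore res = [0, -1, 2, -3, 4, -5, 6].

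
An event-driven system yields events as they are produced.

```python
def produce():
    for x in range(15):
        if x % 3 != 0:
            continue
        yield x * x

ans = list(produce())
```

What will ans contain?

Step 1: Only yield x**2 when x is divisible by 3:
  x=0: 0 % 3 == 0, yield 0**2 = 0
  x=3: 3 % 3 == 0, yield 3**2 = 9
  x=6: 6 % 3 == 0, yield 6**2 = 36
  x=9: 9 % 3 == 0, yield 9**2 = 81
  x=12: 12 % 3 == 0, yield 12**2 = 144
Therefore ans = [0, 9, 36, 81, 144].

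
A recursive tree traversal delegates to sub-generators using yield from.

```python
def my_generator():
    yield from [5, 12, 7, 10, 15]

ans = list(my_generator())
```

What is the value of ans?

Step 1: yield from delegates to the iterable, yielding each element.
Step 2: Collected values: [5, 12, 7, 10, 15].
Therefore ans = [5, 12, 7, 10, 15].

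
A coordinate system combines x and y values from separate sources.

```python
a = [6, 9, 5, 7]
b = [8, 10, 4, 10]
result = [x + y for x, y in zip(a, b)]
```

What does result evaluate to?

Step 1: Add corresponding elements:
  6 + 8 = 14
  9 + 10 = 19
  5 + 4 = 9
  7 + 10 = 17
Therefore result = [14, 19, 9, 17].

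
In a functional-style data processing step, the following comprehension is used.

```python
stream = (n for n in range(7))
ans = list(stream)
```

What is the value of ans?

Step 1: Generator expression iterates range(7): [0, 1, 2, 3, 4, 5, 6].
Step 2: list() collects all values.
Therefore ans = [0, 1, 2, 3, 4, 5, 6].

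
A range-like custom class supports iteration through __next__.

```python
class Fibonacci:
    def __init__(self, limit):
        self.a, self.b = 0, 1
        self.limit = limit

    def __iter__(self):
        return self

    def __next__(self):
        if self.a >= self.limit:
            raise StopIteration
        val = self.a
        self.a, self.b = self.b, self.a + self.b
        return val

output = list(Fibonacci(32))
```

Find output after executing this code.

Step 1: Fibonacci-like sequence (a=0, b=1) until >= 32:
  Yield 0, then a,b = 1,1
  Yield 1, then a,b = 1,2
  Yield 1, then a,b = 2,3
  Yield 2, then a,b = 3,5
  Yield 3, then a,b = 5,8
  Yield 5, then a,b = 8,13
  Yield 8, then a,b = 13,21
  Yield 13, then a,b = 21,34
  Yield 21, then a,b = 34,55
Step 2: 34 >= 32, stop.
Therefore output = [0, 1, 1, 2, 3, 5, 8, 13, 21].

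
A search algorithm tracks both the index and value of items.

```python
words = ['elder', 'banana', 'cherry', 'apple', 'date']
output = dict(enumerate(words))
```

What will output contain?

Step 1: enumerate pairs indices with words:
  0 -> 'elder'
  1 -> 'banana'
  2 -> 'cherry'
  3 -> 'apple'
  4 -> 'date'
Therefore output = {0: 'elder', 1: 'banana', 2: 'cherry', 3: 'apple', 4: 'date'}.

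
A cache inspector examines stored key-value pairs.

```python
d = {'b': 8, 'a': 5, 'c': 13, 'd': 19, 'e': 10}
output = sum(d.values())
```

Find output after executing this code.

Step 1: d.values() = [8, 5, 13, 19, 10].
Step 2: sum = 55.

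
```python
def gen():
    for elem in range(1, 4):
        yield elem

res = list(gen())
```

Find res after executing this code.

Step 1: The generator yields each value from range(1, 4).
Step 2: list() consumes all yields: [1, 2, 3].
Therefore res = [1, 2, 3].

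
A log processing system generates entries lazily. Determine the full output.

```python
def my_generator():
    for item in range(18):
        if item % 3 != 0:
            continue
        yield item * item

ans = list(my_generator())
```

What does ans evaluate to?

Step 1: Only yield item**2 when item is divisible by 3:
  item=0: 0 % 3 == 0, yield 0**2 = 0
  item=3: 3 % 3 == 0, yield 3**2 = 9
  item=6: 6 % 3 == 0, yield 6**2 = 36
  item=9: 9 % 3 == 0, yield 9**2 = 81
  item=12: 12 % 3 == 0, yield 12**2 = 144
  item=15: 15 % 3 == 0, yield 15**2 = 225
Therefore ans = [0, 9, 36, 81, 144, 225].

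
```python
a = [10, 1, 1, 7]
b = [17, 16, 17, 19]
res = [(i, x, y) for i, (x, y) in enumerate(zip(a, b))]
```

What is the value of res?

Step 1: enumerate(zip(a, b)) gives index with paired elements:
  i=0: (10, 17)
  i=1: (1, 16)
  i=2: (1, 17)
  i=3: (7, 19)
Therefore res = [(0, 10, 17), (1, 1, 16), (2, 1, 17), (3, 7, 19)].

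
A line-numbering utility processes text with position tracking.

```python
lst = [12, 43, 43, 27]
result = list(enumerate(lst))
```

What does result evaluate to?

Step 1: enumerate pairs each element with its index:
  (0, 12)
  (1, 43)
  (2, 43)
  (3, 27)
Therefore result = [(0, 12), (1, 43), (2, 43), (3, 27)].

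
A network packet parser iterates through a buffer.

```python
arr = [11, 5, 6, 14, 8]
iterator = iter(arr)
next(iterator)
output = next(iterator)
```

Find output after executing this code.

Step 1: Create iterator over [11, 5, 6, 14, 8].
Step 2: next() consumes 11.
Step 3: next() returns 5.
Therefore output = 5.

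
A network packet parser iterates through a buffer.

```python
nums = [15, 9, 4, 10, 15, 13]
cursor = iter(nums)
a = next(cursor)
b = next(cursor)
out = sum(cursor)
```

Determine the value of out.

Step 1: Create iterator over [15, 9, 4, 10, 15, 13].
Step 2: a = next() = 15, b = next() = 9.
Step 3: sum() of remaining [4, 10, 15, 13] = 42.
Therefore out = 42.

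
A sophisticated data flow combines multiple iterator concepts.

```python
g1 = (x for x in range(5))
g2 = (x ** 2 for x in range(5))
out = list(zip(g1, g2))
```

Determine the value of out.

Step 1: g1 produces [0, 1, 2, 3, 4].
Step 2: g2 produces [0, 1, 4, 9, 16].
Step 3: zip pairs them: [(0, 0), (1, 1), (2, 4), (3, 9), (4, 16)].
Therefore out = [(0, 0), (1, 1), (2, 4), (3, 9), (4, 16)].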